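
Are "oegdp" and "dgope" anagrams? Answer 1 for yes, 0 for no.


Strings: "oegdp", "dgope"
Sorted first:  degop
Sorted second: degop
Sorted forms match => anagrams

1


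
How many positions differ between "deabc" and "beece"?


Comparing "deabc" and "beece" position by position:
  Position 0: 'd' vs 'b' => DIFFER
  Position 1: 'e' vs 'e' => same
  Position 2: 'a' vs 'e' => DIFFER
  Position 3: 'b' vs 'c' => DIFFER
  Position 4: 'c' vs 'e' => DIFFER
Positions that differ: 4

4


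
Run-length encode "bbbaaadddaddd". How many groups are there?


Input: bbbaaadddaddd
Scanning for consecutive runs:
  Group 1: 'b' x 3 (positions 0-2)
  Group 2: 'a' x 3 (positions 3-5)
  Group 3: 'd' x 3 (positions 6-8)
  Group 4: 'a' x 1 (positions 9-9)
  Group 5: 'd' x 3 (positions 10-12)
Total groups: 5

5


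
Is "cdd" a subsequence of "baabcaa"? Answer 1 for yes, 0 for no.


Check if "cdd" is a subsequence of "baabcaa"
Greedy scan:
  Position 0 ('b'): no match needed
  Position 1 ('a'): no match needed
  Position 2 ('a'): no match needed
  Position 3 ('b'): no match needed
  Position 4 ('c'): matches sub[0] = 'c'
  Position 5 ('a'): no match needed
  Position 6 ('a'): no match needed
Only matched 1/3 characters => not a subsequence

0


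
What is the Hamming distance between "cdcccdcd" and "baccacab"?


Comparing "cdcccdcd" and "baccacab" position by position:
  Position 0: 'c' vs 'b' => differ
  Position 1: 'd' vs 'a' => differ
  Position 2: 'c' vs 'c' => same
  Position 3: 'c' vs 'c' => same
  Position 4: 'c' vs 'a' => differ
  Position 5: 'd' vs 'c' => differ
  Position 6: 'c' vs 'a' => differ
  Position 7: 'd' vs 'b' => differ
Total differences (Hamming distance): 6

6


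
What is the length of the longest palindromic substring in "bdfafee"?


Input: "bdfafee"
Checking substrings for palindromes:
  [2:5] "faf" (len 3) => palindrome
  [5:7] "ee" (len 2) => palindrome
Longest palindromic substring: "faf" with length 3

3


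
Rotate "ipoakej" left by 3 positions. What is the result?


Input: "ipoakej", rotate left by 3
First 3 characters: "ipo"
Remaining characters: "akej"
Concatenate remaining + first: "akej" + "ipo" = "akejipo"

akejipo


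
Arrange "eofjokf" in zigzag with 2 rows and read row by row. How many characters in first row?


Zigzag "eofjokf" into 2 rows:
Placing characters:
  'e' => row 0
  'o' => row 1
  'f' => row 0
  'j' => row 1
  'o' => row 0
  'k' => row 1
  'f' => row 0
Rows:
  Row 0: "efof"
  Row 1: "ojk"
First row length: 4

4


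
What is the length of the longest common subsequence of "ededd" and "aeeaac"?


LCS of "ededd" and "aeeaac"
DP table:
           a    e    e    a    a    c
      0    0    0    0    0    0    0
  e   0    0    1    1    1    1    1
  d   0    0    1    1    1    1    1
  e   0    0    1    2    2    2    2
  d   0    0    1    2    2    2    2
  d   0    0    1    2    2    2    2
LCS length = dp[5][6] = 2

2


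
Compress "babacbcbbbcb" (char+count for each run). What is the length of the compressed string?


Input: babacbcbbbcb
Runs:
  'b' x 1 => "b1"
  'a' x 1 => "a1"
  'b' x 1 => "b1"
  'a' x 1 => "a1"
  'c' x 1 => "c1"
  'b' x 1 => "b1"
  'c' x 1 => "c1"
  'b' x 3 => "b3"
  'c' x 1 => "c1"
  'b' x 1 => "b1"
Compressed: "b1a1b1a1c1b1c1b3c1b1"
Compressed length: 20

20


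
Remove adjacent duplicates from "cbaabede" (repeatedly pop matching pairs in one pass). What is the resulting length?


Input: cbaabede
Stack-based adjacent duplicate removal:
  Read 'c': push. Stack: c
  Read 'b': push. Stack: cb
  Read 'a': push. Stack: cba
  Read 'a': matches stack top 'a' => pop. Stack: cb
  Read 'b': matches stack top 'b' => pop. Stack: c
  Read 'e': push. Stack: ce
  Read 'd': push. Stack: ced
  Read 'e': push. Stack: cede
Final stack: "cede" (length 4)

4


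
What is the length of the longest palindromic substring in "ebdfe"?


Input: "ebdfe"
Checking substrings for palindromes:
  No multi-char palindromic substrings found
Longest palindromic substring: "e" with length 1

1


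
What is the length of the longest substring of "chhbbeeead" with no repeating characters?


Input: "chhbbeeead"
Sliding window (track last position of each char):
  Position 0 ('c'): window [0,0] length 1 -- new best
  Position 1 ('h'): window [0,1] length 2 -- new best
  Position 2 ('h'): repeat (last at 1), move window start to 2
  Position 2 ('h'): window [2,2] length 1
  Position 3 ('b'): window [2,3] length 2
  Position 4 ('b'): repeat (last at 3), move window start to 4
  Position 4 ('b'): window [4,4] length 1
  Position 5 ('e'): window [4,5] length 2
  Position 6 ('e'): repeat (last at 5), move window start to 6
  Position 6 ('e'): window [6,6] length 1
  Position 7 ('e'): repeat (last at 6), move window start to 7
  Position 7 ('e'): window [7,7] length 1
  Position 8 ('a'): window [7,8] length 2
  Position 9 ('d'): window [7,9] length 3 -- new best
Longest substring with no repeats: "ead" with length 3

3


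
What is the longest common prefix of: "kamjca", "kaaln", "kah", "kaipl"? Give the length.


Words: kamjca, kaaln, kah, kaipl
  Position 0: all 'k' => match
  Position 1: all 'a' => match
  Position 2: ('m', 'a', 'h', 'i') => mismatch, stop
LCP = "ka" (length 2)

2


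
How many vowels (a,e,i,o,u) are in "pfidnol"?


Input: pfidnol
Checking each character:
  'p' at position 0: consonant
  'f' at position 1: consonant
  'i' at position 2: vowel (running total: 1)
  'd' at position 3: consonant
  'n' at position 4: consonant
  'o' at position 5: vowel (running total: 2)
  'l' at position 6: consonant
Total vowels: 2

2


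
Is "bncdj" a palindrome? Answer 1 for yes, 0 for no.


Input: bncdj
Reversed: jdcnb
  Compare pos 0 ('b') with pos 4 ('j'): MISMATCH
  Compare pos 1 ('n') with pos 3 ('d'): MISMATCH
Result: not a palindrome

0


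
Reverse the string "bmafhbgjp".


Input: bmafhbgjp
Reading characters right to left:
  Position 8: 'p'
  Position 7: 'j'
  Position 6: 'g'
  Position 5: 'b'
  Position 4: 'h'
  Position 3: 'f'
  Position 2: 'a'
  Position 1: 'm'
  Position 0: 'b'
Reversed: pjgbhfamb

pjgbhfamb


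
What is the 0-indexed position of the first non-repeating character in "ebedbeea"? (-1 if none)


Input: ebedbeea
Character frequencies:
  'a': 1
  'b': 2
  'd': 1
  'e': 4
Scanning left to right for freq == 1:
  Position 0 ('e'): freq=4, skip
  Position 1 ('b'): freq=2, skip
  Position 2 ('e'): freq=4, skip
  Position 3 ('d'): unique! => answer = 3

3


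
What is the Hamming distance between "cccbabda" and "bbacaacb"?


Comparing "cccbabda" and "bbacaacb" position by position:
  Position 0: 'c' vs 'b' => differ
  Position 1: 'c' vs 'b' => differ
  Position 2: 'c' vs 'a' => differ
  Position 3: 'b' vs 'c' => differ
  Position 4: 'a' vs 'a' => same
  Position 5: 'b' vs 'a' => differ
  Position 6: 'd' vs 'c' => differ
  Position 7: 'a' vs 'b' => differ
Total differences (Hamming distance): 7

7


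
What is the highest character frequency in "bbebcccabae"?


Input: bbebcccabae
Character counts:
  'a': 2
  'b': 4
  'c': 3
  'e': 2
Maximum frequency: 4

4


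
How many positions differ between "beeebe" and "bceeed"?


Comparing "beeebe" and "bceeed" position by position:
  Position 0: 'b' vs 'b' => same
  Position 1: 'e' vs 'c' => DIFFER
  Position 2: 'e' vs 'e' => same
  Position 3: 'e' vs 'e' => same
  Position 4: 'b' vs 'e' => DIFFER
  Position 5: 'e' vs 'd' => DIFFER
Positions that differ: 3

3


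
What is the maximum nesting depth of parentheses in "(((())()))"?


Input: "(((())()))"
Tracking depth:
  Position 0 '(': depth becomes 1
  Position 1 '(': depth becomes 2
  Position 2 '(': depth becomes 3
  Position 3 '(': depth becomes 4
  Position 4 ')': depth becomes 3
  Position 5 ')': depth becomes 2
  Position 6 '(': depth becomes 3
  Position 7 ')': depth becomes 2
  Position 8 ')': depth becomes 1
  Position 9 ')': depth becomes 0
Maximum depth reached: 4

4


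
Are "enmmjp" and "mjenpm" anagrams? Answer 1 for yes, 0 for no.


Strings: "enmmjp", "mjenpm"
Sorted first:  ejmmnp
Sorted second: ejmmnp
Sorted forms match => anagrams

1


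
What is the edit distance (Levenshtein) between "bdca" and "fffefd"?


Computing edit distance: "bdca" -> "fffefd"
DP table:
           f    f    f    e    f    d
      0    1    2    3    4    5    6
  b   1    1    2    3    4    5    6
  d   2    2    2    3    4    5    5
  c   3    3    3    3    4    5    6
  a   4    4    4    4    4    5    6
Edit distance = dp[4][6] = 6

6


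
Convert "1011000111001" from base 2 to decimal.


Input: "1011000111001" in base 2
Positional expansion:
  Digit '1' (value 1) x 2^12 = 4096
  Digit '0' (value 0) x 2^11 = 0
  Digit '1' (value 1) x 2^10 = 1024
  Digit '1' (value 1) x 2^9 = 512
  Digit '0' (value 0) x 2^8 = 0
  Digit '0' (value 0) x 2^7 = 0
  Digit '0' (value 0) x 2^6 = 0
  Digit '1' (value 1) x 2^5 = 32
  Digit '1' (value 1) x 2^4 = 16
  Digit '1' (value 1) x 2^3 = 8
  Digit '0' (value 0) x 2^2 = 0
  Digit '0' (value 0) x 2^1 = 0
  Digit '1' (value 1) x 2^0 = 1
Sum = 5689

5689


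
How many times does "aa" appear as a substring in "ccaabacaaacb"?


Searching for "aa" in "ccaabacaaacb"
Scanning each position:
  Position 0: "cc" => no
  Position 1: "ca" => no
  Position 2: "aa" => MATCH
  Position 3: "ab" => no
  Position 4: "ba" => no
  Position 5: "ac" => no
  Position 6: "ca" => no
  Position 7: "aa" => MATCH
  Position 8: "aa" => MATCH
  Position 9: "ac" => no
  Position 10: "cb" => no
Total occurrences: 3

3


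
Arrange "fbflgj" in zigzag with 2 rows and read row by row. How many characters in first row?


Zigzag "fbflgj" into 2 rows:
Placing characters:
  'f' => row 0
  'b' => row 1
  'f' => row 0
  'l' => row 1
  'g' => row 0
  'j' => row 1
Rows:
  Row 0: "ffg"
  Row 1: "blj"
First row length: 3

3


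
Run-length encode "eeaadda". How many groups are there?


Input: eeaadda
Scanning for consecutive runs:
  Group 1: 'e' x 2 (positions 0-1)
  Group 2: 'a' x 2 (positions 2-3)
  Group 3: 'd' x 2 (positions 4-5)
  Group 4: 'a' x 1 (positions 6-6)
Total groups: 4

4


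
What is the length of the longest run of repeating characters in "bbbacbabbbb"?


Input: "bbbacbabbbb"
Scanning for longest run:
  Position 1 ('b'): continues run of 'b', length=2
  Position 2 ('b'): continues run of 'b', length=3
  Position 3 ('a'): new char, reset run to 1
  Position 4 ('c'): new char, reset run to 1
  Position 5 ('b'): new char, reset run to 1
  Position 6 ('a'): new char, reset run to 1
  Position 7 ('b'): new char, reset run to 1
  Position 8 ('b'): continues run of 'b', length=2
  Position 9 ('b'): continues run of 'b', length=3
  Position 10 ('b'): continues run of 'b', length=4
Longest run: 'b' with length 4

4


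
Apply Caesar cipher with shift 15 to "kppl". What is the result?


Caesar cipher: shift "kppl" by 15
  'k' (pos 10) + 15 = pos 25 = 'z'
  'p' (pos 15) + 15 = pos 4 = 'e'
  'p' (pos 15) + 15 = pos 4 = 'e'
  'l' (pos 11) + 15 = pos 0 = 'a'
Result: zeea

zeea


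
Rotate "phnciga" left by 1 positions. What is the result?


Input: "phnciga", rotate left by 1
First 1 characters: "p"
Remaining characters: "hnciga"
Concatenate remaining + first: "hnciga" + "p" = "hncigap"

hncigap


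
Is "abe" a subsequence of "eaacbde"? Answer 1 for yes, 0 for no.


Check if "abe" is a subsequence of "eaacbde"
Greedy scan:
  Position 0 ('e'): no match needed
  Position 1 ('a'): matches sub[0] = 'a'
  Position 2 ('a'): no match needed
  Position 3 ('c'): no match needed
  Position 4 ('b'): matches sub[1] = 'b'
  Position 5 ('d'): no match needed
  Position 6 ('e'): matches sub[2] = 'e'
All 3 characters matched => is a subsequence

1


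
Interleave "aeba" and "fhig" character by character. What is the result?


Interleaving "aeba" and "fhig":
  Position 0: 'a' from first, 'f' from second => "af"
  Position 1: 'e' from first, 'h' from second => "eh"
  Position 2: 'b' from first, 'i' from second => "bi"
  Position 3: 'a' from first, 'g' from second => "ag"
Result: afehbiag

afehbiag


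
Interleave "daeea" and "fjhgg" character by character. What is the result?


Interleaving "daeea" and "fjhgg":
  Position 0: 'd' from first, 'f' from second => "df"
  Position 1: 'a' from first, 'j' from second => "aj"
  Position 2: 'e' from first, 'h' from second => "eh"
  Position 3: 'e' from first, 'g' from second => "eg"
  Position 4: 'a' from first, 'g' from second => "ag"
Result: dfajehegag

dfajehegag


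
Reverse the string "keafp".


Input: keafp
Reading characters right to left:
  Position 4: 'p'
  Position 3: 'f'
  Position 2: 'a'
  Position 1: 'e'
  Position 0: 'k'
Reversed: pfaek

pfaek


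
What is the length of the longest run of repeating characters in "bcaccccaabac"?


Input: "bcaccccaabac"
Scanning for longest run:
  Position 1 ('c'): new char, reset run to 1
  Position 2 ('a'): new char, reset run to 1
  Position 3 ('c'): new char, reset run to 1
  Position 4 ('c'): continues run of 'c', length=2
  Position 5 ('c'): continues run of 'c', length=3
  Position 6 ('c'): continues run of 'c', length=4
  Position 7 ('a'): new char, reset run to 1
  Position 8 ('a'): continues run of 'a', length=2
  Position 9 ('b'): new char, reset run to 1
  Position 10 ('a'): new char, reset run to 1
  Position 11 ('c'): new char, reset run to 1
Longest run: 'c' with length 4

4


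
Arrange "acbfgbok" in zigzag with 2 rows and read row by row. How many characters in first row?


Zigzag "acbfgbok" into 2 rows:
Placing characters:
  'a' => row 0
  'c' => row 1
  'b' => row 0
  'f' => row 1
  'g' => row 0
  'b' => row 1
  'o' => row 0
  'k' => row 1
Rows:
  Row 0: "abgo"
  Row 1: "cfbk"
First row length: 4

4


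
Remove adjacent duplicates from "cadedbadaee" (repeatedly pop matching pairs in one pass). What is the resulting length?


Input: cadedbadaee
Stack-based adjacent duplicate removal:
  Read 'c': push. Stack: c
  Read 'a': push. Stack: ca
  Read 'd': push. Stack: cad
  Read 'e': push. Stack: cade
  Read 'd': push. Stack: caded
  Read 'b': push. Stack: cadedb
  Read 'a': push. Stack: cadedba
  Read 'd': push. Stack: cadedbad
  Read 'a': push. Stack: cadedbada
  Read 'e': push. Stack: cadedbadae
  Read 'e': matches stack top 'e' => pop. Stack: cadedbada
Final stack: "cadedbada" (length 9)

9


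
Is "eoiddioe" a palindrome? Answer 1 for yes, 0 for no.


Input: eoiddioe
Reversed: eoiddioe
  Compare pos 0 ('e') with pos 7 ('e'): match
  Compare pos 1 ('o') with pos 6 ('o'): match
  Compare pos 2 ('i') with pos 5 ('i'): match
  Compare pos 3 ('d') with pos 4 ('d'): match
Result: palindrome

1


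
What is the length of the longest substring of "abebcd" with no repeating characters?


Input: "abebcd"
Sliding window (track last position of each char):
  Position 0 ('a'): window [0,0] length 1 -- new best
  Position 1 ('b'): window [0,1] length 2 -- new best
  Position 2 ('e'): window [0,2] length 3 -- new best
  Position 3 ('b'): repeat (last at 1), move window start to 2
  Position 3 ('b'): window [2,3] length 2
  Position 4 ('c'): window [2,4] length 3
  Position 5 ('d'): window [2,5] length 4 -- new best
Longest substring with no repeats: "ebcd" with length 4

4


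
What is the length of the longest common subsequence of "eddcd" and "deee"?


LCS of "eddcd" and "deee"
DP table:
           d    e    e    e
      0    0    0    0    0
  e   0    0    1    1    1
  d   0    1    1    1    1
  d   0    1    1    1    1
  c   0    1    1    1    1
  d   0    1    1    1    1
LCS length = dp[5][4] = 1

1


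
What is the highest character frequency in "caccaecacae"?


Input: caccaecacae
Character counts:
  'a': 4
  'c': 5
  'e': 2
Maximum frequency: 5

5


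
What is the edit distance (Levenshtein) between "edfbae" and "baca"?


Computing edit distance: "edfbae" -> "baca"
DP table:
           b    a    c    a
      0    1    2    3    4
  e   1    1    2    3    4
  d   2    2    2    3    4
  f   3    3    3    3    4
  b   4    3    4    4    4
  a   5    4    3    4    4
  e   6    5    4    4    5
Edit distance = dp[6][4] = 5

5


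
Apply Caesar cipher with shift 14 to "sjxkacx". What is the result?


Caesar cipher: shift "sjxkacx" by 14
  's' (pos 18) + 14 = pos 6 = 'g'
  'j' (pos 9) + 14 = pos 23 = 'x'
  'x' (pos 23) + 14 = pos 11 = 'l'
  'k' (pos 10) + 14 = pos 24 = 'y'
  'a' (pos 0) + 14 = pos 14 = 'o'
  'c' (pos 2) + 14 = pos 16 = 'q'
  'x' (pos 23) + 14 = pos 11 = 'l'
Result: gxlyoql

gxlyoql


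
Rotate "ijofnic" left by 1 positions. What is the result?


Input: "ijofnic", rotate left by 1
First 1 characters: "i"
Remaining characters: "jofnic"
Concatenate remaining + first: "jofnic" + "i" = "jofnici"

jofnici


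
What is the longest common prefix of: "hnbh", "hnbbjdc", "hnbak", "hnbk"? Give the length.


Words: hnbh, hnbbjdc, hnbak, hnbk
  Position 0: all 'h' => match
  Position 1: all 'n' => match
  Position 2: all 'b' => match
  Position 3: ('h', 'b', 'a', 'k') => mismatch, stop
LCP = "hnb" (length 3)

3


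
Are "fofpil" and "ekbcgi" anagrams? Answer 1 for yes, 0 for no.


Strings: "fofpil", "ekbcgi"
Sorted first:  ffilop
Sorted second: bcegik
Differ at position 0: 'f' vs 'b' => not anagrams

0


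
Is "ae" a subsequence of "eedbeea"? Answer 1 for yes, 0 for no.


Check if "ae" is a subsequence of "eedbeea"
Greedy scan:
  Position 0 ('e'): no match needed
  Position 1 ('e'): no match needed
  Position 2 ('d'): no match needed
  Position 3 ('b'): no match needed
  Position 4 ('e'): no match needed
  Position 5 ('e'): no match needed
  Position 6 ('a'): matches sub[0] = 'a'
Only matched 1/2 characters => not a subsequence

0


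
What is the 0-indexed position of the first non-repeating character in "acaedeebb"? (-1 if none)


Input: acaedeebb
Character frequencies:
  'a': 2
  'b': 2
  'c': 1
  'd': 1
  'e': 3
Scanning left to right for freq == 1:
  Position 0 ('a'): freq=2, skip
  Position 1 ('c'): unique! => answer = 1

1


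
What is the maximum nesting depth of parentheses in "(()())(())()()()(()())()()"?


Input: "(()())(())()()()(()())()()"
Tracking depth:
  Position 0 '(': depth becomes 1
  Position 1 '(': depth becomes 2
  Position 2 ')': depth becomes 1
  Position 3 '(': depth becomes 2
  Position 4 ')': depth becomes 1
  Position 5 ')': depth becomes 0
  Position 6 '(': depth becomes 1
  Position 7 '(': depth becomes 2
  Position 8 ')': depth becomes 1
  Position 9 ')': depth becomes 0
  Position 10 '(': depth becomes 1
  Position 11 ')': depth becomes 0
  Position 12 '(': depth becomes 1
  Position 13 ')': depth becomes 0
  Position 14 '(': depth becomes 1
  Position 15 ')': depth becomes 0
  Position 16 '(': depth becomes 1
  Position 17 '(': depth becomes 2
  Position 18 ')': depth becomes 1
  Position 19 '(': depth becomes 2
  Position 20 ')': depth becomes 1
  Position 21 ')': depth becomes 0
  Position 22 '(': depth becomes 1
  Position 23 ')': depth becomes 0
  Position 24 '(': depth becomes 1
  Position 25 ')': depth becomes 0
Maximum depth reached: 2

2


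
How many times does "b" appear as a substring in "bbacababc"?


Searching for "b" in "bbacababc"
Scanning each position:
  Position 0: "b" => MATCH
  Position 1: "b" => MATCH
  Position 2: "a" => no
  Position 3: "c" => no
  Position 4: "a" => no
  Position 5: "b" => MATCH
  Position 6: "a" => no
  Position 7: "b" => MATCH
  Position 8: "c" => no
Total occurrences: 4

4


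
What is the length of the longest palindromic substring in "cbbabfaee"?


Input: "cbbabfaee"
Checking substrings for palindromes:
  [2:5] "bab" (len 3) => palindrome
  [1:3] "bb" (len 2) => palindrome
  [7:9] "ee" (len 2) => palindrome
Longest palindromic substring: "bab" with length 3

3


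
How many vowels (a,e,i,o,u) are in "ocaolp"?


Input: ocaolp
Checking each character:
  'o' at position 0: vowel (running total: 1)
  'c' at position 1: consonant
  'a' at position 2: vowel (running total: 2)
  'o' at position 3: vowel (running total: 3)
  'l' at position 4: consonant
  'p' at position 5: consonant
Total vowels: 3

3


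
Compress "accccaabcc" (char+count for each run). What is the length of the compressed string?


Input: accccaabcc
Runs:
  'a' x 1 => "a1"
  'c' x 4 => "c4"
  'a' x 2 => "a2"
  'b' x 1 => "b1"
  'c' x 2 => "c2"
Compressed: "a1c4a2b1c2"
Compressed length: 10

10


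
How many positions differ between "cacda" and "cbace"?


Comparing "cacda" and "cbace" position by position:
  Position 0: 'c' vs 'c' => same
  Position 1: 'a' vs 'b' => DIFFER
  Position 2: 'c' vs 'a' => DIFFER
  Position 3: 'd' vs 'c' => DIFFER
  Position 4: 'a' vs 'e' => DIFFER
Positions that differ: 4

4


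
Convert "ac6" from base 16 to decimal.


Input: "ac6" in base 16
Positional expansion:
  Digit 'a' (value 10) x 16^2 = 2560
  Digit 'c' (value 12) x 16^1 = 192
  Digit '6' (value 6) x 16^0 = 6
Sum = 2758

2758


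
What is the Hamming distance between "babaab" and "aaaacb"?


Comparing "babaab" and "aaaacb" position by position:
  Position 0: 'b' vs 'a' => differ
  Position 1: 'a' vs 'a' => same
  Position 2: 'b' vs 'a' => differ
  Position 3: 'a' vs 'a' => same
  Position 4: 'a' vs 'c' => differ
  Position 5: 'b' vs 'b' => same
Total differences (Hamming distance): 3

3


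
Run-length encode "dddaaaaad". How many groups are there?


Input: dddaaaaad
Scanning for consecutive runs:
  Group 1: 'd' x 3 (positions 0-2)
  Group 2: 'a' x 5 (positions 3-7)
  Group 3: 'd' x 1 (positions 8-8)
Total groups: 3

3


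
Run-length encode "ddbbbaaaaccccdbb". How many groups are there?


Input: ddbbbaaaaccccdbb
Scanning for consecutive runs:
  Group 1: 'd' x 2 (positions 0-1)
  Group 2: 'b' x 3 (positions 2-4)
  Group 3: 'a' x 4 (positions 5-8)
  Group 4: 'c' x 4 (positions 9-12)
  Group 5: 'd' x 1 (positions 13-13)
  Group 6: 'b' x 2 (positions 14-15)
Total groups: 6

6


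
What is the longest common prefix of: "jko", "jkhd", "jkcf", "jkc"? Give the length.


Words: jko, jkhd, jkcf, jkc
  Position 0: all 'j' => match
  Position 1: all 'k' => match
  Position 2: ('o', 'h', 'c', 'c') => mismatch, stop
LCP = "jk" (length 2)

2


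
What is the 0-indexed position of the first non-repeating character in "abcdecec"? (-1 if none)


Input: abcdecec
Character frequencies:
  'a': 1
  'b': 1
  'c': 3
  'd': 1
  'e': 2
Scanning left to right for freq == 1:
  Position 0 ('a'): unique! => answer = 0

0


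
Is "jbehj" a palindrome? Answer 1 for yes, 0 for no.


Input: jbehj
Reversed: jhebj
  Compare pos 0 ('j') with pos 4 ('j'): match
  Compare pos 1 ('b') with pos 3 ('h'): MISMATCH
Result: not a palindrome

0


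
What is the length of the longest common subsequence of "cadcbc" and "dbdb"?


LCS of "cadcbc" and "dbdb"
DP table:
           d    b    d    b
      0    0    0    0    0
  c   0    0    0    0    0
  a   0    0    0    0    0
  d   0    1    1    1    1
  c   0    1    1    1    1
  b   0    1    2    2    2
  c   0    1    2    2    2
LCS length = dp[6][4] = 2

2


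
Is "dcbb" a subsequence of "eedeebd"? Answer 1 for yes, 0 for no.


Check if "dcbb" is a subsequence of "eedeebd"
Greedy scan:
  Position 0 ('e'): no match needed
  Position 1 ('e'): no match needed
  Position 2 ('d'): matches sub[0] = 'd'
  Position 3 ('e'): no match needed
  Position 4 ('e'): no match needed
  Position 5 ('b'): no match needed
  Position 6 ('d'): no match needed
Only matched 1/4 characters => not a subsequence

0


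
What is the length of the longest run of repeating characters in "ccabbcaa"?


Input: "ccabbcaa"
Scanning for longest run:
  Position 1 ('c'): continues run of 'c', length=2
  Position 2 ('a'): new char, reset run to 1
  Position 3 ('b'): new char, reset run to 1
  Position 4 ('b'): continues run of 'b', length=2
  Position 5 ('c'): new char, reset run to 1
  Position 6 ('a'): new char, reset run to 1
  Position 7 ('a'): continues run of 'a', length=2
Longest run: 'c' with length 2

2


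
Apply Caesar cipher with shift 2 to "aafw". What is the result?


Caesar cipher: shift "aafw" by 2
  'a' (pos 0) + 2 = pos 2 = 'c'
  'a' (pos 0) + 2 = pos 2 = 'c'
  'f' (pos 5) + 2 = pos 7 = 'h'
  'w' (pos 22) + 2 = pos 24 = 'y'
Result: cchy

cchy


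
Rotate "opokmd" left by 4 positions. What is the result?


Input: "opokmd", rotate left by 4
First 4 characters: "opok"
Remaining characters: "md"
Concatenate remaining + first: "md" + "opok" = "mdopok"

mdopok


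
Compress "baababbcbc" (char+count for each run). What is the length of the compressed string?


Input: baababbcbc
Runs:
  'b' x 1 => "b1"
  'a' x 2 => "a2"
  'b' x 1 => "b1"
  'a' x 1 => "a1"
  'b' x 2 => "b2"
  'c' x 1 => "c1"
  'b' x 1 => "b1"
  'c' x 1 => "c1"
Compressed: "b1a2b1a1b2c1b1c1"
Compressed length: 16

16


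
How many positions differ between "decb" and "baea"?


Comparing "decb" and "baea" position by position:
  Position 0: 'd' vs 'b' => DIFFER
  Position 1: 'e' vs 'a' => DIFFER
  Position 2: 'c' vs 'e' => DIFFER
  Position 3: 'b' vs 'a' => DIFFER
Positions that differ: 4

4


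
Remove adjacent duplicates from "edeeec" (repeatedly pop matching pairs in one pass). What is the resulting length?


Input: edeeec
Stack-based adjacent duplicate removal:
  Read 'e': push. Stack: e
  Read 'd': push. Stack: ed
  Read 'e': push. Stack: ede
  Read 'e': matches stack top 'e' => pop. Stack: ed
  Read 'e': push. Stack: ede
  Read 'c': push. Stack: edec
Final stack: "edec" (length 4)

4


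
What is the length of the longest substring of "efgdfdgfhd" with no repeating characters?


Input: "efgdfdgfhd"
Sliding window (track last position of each char):
  Position 0 ('e'): window [0,0] length 1 -- new best
  Position 1 ('f'): window [0,1] length 2 -- new best
  Position 2 ('g'): window [0,2] length 3 -- new best
  Position 3 ('d'): window [0,3] length 4 -- new best
  Position 4 ('f'): repeat (last at 1), move window start to 2
  Position 4 ('f'): window [2,4] length 3
  Position 5 ('d'): repeat (last at 3), move window start to 4
  Position 5 ('d'): window [4,5] length 2
  Position 6 ('g'): window [4,6] length 3
  Position 7 ('f'): repeat (last at 4), move window start to 5
  Position 7 ('f'): window [5,7] length 3
  Position 8 ('h'): window [5,8] length 4
  Position 9 ('d'): repeat (last at 5), move window start to 6
  Position 9 ('d'): window [6,9] length 4
Longest substring with no repeats: "efgd" with length 4

4


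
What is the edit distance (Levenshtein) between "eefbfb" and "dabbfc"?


Computing edit distance: "eefbfb" -> "dabbfc"
DP table:
           d    a    b    b    f    c
      0    1    2    3    4    5    6
  e   1    1    2    3    4    5    6
  e   2    2    2    3    4    5    6
  f   3    3    3    3    4    4    5
  b   4    4    4    3    3    4    5
  f   5    5    5    4    4    3    4
  b   6    6    6    5    4    4    4
Edit distance = dp[6][6] = 4

4


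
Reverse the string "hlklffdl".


Input: hlklffdl
Reading characters right to left:
  Position 7: 'l'
  Position 6: 'd'
  Position 5: 'f'
  Position 4: 'f'
  Position 3: 'l'
  Position 2: 'k'
  Position 1: 'l'
  Position 0: 'h'
Reversed: ldfflklh

ldfflklh


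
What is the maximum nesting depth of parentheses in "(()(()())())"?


Input: "(()(()())())"
Tracking depth:
  Position 0 '(': depth becomes 1
  Position 1 '(': depth becomes 2
  Position 2 ')': depth becomes 1
  Position 3 '(': depth becomes 2
  Position 4 '(': depth becomes 3
  Position 5 ')': depth becomes 2
  Position 6 '(': depth becomes 3
  Position 7 ')': depth becomes 2
  Position 8 ')': depth becomes 1
  Position 9 '(': depth becomes 2
  Position 10 ')': depth becomes 1
  Position 11 ')': depth becomes 0
Maximum depth reached: 3

3


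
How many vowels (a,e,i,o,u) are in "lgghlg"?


Input: lgghlg
Checking each character:
  'l' at position 0: consonant
  'g' at position 1: consonant
  'g' at position 2: consonant
  'h' at position 3: consonant
  'l' at position 4: consonant
  'g' at position 5: consonant
Total vowels: 0

0


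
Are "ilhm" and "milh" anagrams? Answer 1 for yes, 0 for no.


Strings: "ilhm", "milh"
Sorted first:  hilm
Sorted second: hilm
Sorted forms match => anagrams

1


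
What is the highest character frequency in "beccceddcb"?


Input: beccceddcb
Character counts:
  'b': 2
  'c': 4
  'd': 2
  'e': 2
Maximum frequency: 4

4


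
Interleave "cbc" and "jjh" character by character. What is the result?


Interleaving "cbc" and "jjh":
  Position 0: 'c' from first, 'j' from second => "cj"
  Position 1: 'b' from first, 'j' from second => "bj"
  Position 2: 'c' from first, 'h' from second => "ch"
Result: cjbjch

cjbjch


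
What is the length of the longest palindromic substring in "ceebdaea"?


Input: "ceebdaea"
Checking substrings for palindromes:
  [5:8] "aea" (len 3) => palindrome
  [1:3] "ee" (len 2) => palindrome
Longest palindromic substring: "aea" with length 3

3


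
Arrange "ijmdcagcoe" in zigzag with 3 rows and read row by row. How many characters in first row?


Zigzag "ijmdcagcoe" into 3 rows:
Placing characters:
  'i' => row 0
  'j' => row 1
  'm' => row 2
  'd' => row 1
  'c' => row 0
  'a' => row 1
  'g' => row 2
  'c' => row 1
  'o' => row 0
  'e' => row 1
Rows:
  Row 0: "ico"
  Row 1: "jdace"
  Row 2: "mg"
First row length: 3

3


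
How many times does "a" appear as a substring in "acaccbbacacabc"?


Searching for "a" in "acaccbbacacabc"
Scanning each position:
  Position 0: "a" => MATCH
  Position 1: "c" => no
  Position 2: "a" => MATCH
  Position 3: "c" => no
  Position 4: "c" => no
  Position 5: "b" => no
  Position 6: "b" => no
  Position 7: "a" => MATCH
  Position 8: "c" => no
  Position 9: "a" => MATCH
  Position 10: "c" => no
  Position 11: "a" => MATCH
  Position 12: "b" => no
  Position 13: "c" => no
Total occurrences: 5

5


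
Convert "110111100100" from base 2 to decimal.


Input: "110111100100" in base 2
Positional expansion:
  Digit '1' (value 1) x 2^11 = 2048
  Digit '1' (value 1) x 2^10 = 1024
  Digit '0' (value 0) x 2^9 = 0
  Digit '1' (value 1) x 2^8 = 256
  Digit '1' (value 1) x 2^7 = 128
  Digit '1' (value 1) x 2^6 = 64
  Digit '1' (value 1) x 2^5 = 32
  Digit '0' (value 0) x 2^4 = 0
  Digit '0' (value 0) x 2^3 = 0
  Digit '1' (value 1) x 2^2 = 4
  Digit '0' (value 0) x 2^1 = 0
  Digit '0' (value 0) x 2^0 = 0
Sum = 3556

3556


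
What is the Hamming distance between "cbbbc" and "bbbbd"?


Comparing "cbbbc" and "bbbbd" position by position:
  Position 0: 'c' vs 'b' => differ
  Position 1: 'b' vs 'b' => same
  Position 2: 'b' vs 'b' => same
  Position 3: 'b' vs 'b' => same
  Position 4: 'c' vs 'd' => differ
Total differences (Hamming distance): 2

2


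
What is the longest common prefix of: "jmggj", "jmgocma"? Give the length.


Words: jmggj, jmgocma
  Position 0: all 'j' => match
  Position 1: all 'm' => match
  Position 2: all 'g' => match
  Position 3: ('g', 'o') => mismatch, stop
LCP = "jmg" (length 3)

3


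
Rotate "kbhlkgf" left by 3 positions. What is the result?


Input: "kbhlkgf", rotate left by 3
First 3 characters: "kbh"
Remaining characters: "lkgf"
Concatenate remaining + first: "lkgf" + "kbh" = "lkgfkbh"

lkgfkbh


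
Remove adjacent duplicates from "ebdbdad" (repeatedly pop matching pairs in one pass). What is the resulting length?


Input: ebdbdad
Stack-based adjacent duplicate removal:
  Read 'e': push. Stack: e
  Read 'b': push. Stack: eb
  Read 'd': push. Stack: ebd
  Read 'b': push. Stack: ebdb
  Read 'd': push. Stack: ebdbd
  Read 'a': push. Stack: ebdbda
  Read 'd': push. Stack: ebdbdad
Final stack: "ebdbdad" (length 7)

7


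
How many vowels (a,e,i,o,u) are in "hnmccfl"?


Input: hnmccfl
Checking each character:
  'h' at position 0: consonant
  'n' at position 1: consonant
  'm' at position 2: consonant
  'c' at position 3: consonant
  'c' at position 4: consonant
  'f' at position 5: consonant
  'l' at position 6: consonant
Total vowels: 0

0


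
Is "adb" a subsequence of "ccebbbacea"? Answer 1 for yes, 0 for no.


Check if "adb" is a subsequence of "ccebbbacea"
Greedy scan:
  Position 0 ('c'): no match needed
  Position 1 ('c'): no match needed
  Position 2 ('e'): no match needed
  Position 3 ('b'): no match needed
  Position 4 ('b'): no match needed
  Position 5 ('b'): no match needed
  Position 6 ('a'): matches sub[0] = 'a'
  Position 7 ('c'): no match needed
  Position 8 ('e'): no match needed
  Position 9 ('a'): no match needed
Only matched 1/3 characters => not a subsequence

0


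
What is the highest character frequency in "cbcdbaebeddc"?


Input: cbcdbaebeddc
Character counts:
  'a': 1
  'b': 3
  'c': 3
  'd': 3
  'e': 2
Maximum frequency: 3

3


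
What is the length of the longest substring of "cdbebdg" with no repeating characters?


Input: "cdbebdg"
Sliding window (track last position of each char):
  Position 0 ('c'): window [0,0] length 1 -- new best
  Position 1 ('d'): window [0,1] length 2 -- new best
  Position 2 ('b'): window [0,2] length 3 -- new best
  Position 3 ('e'): window [0,3] length 4 -- new best
  Position 4 ('b'): repeat (last at 2), move window start to 3
  Position 4 ('b'): window [3,4] length 2
  Position 5 ('d'): window [3,5] length 3
  Position 6 ('g'): window [3,6] length 4
Longest substring with no repeats: "cdbe" with length 4

4


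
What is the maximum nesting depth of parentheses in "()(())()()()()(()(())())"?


Input: "()(())()()()()(()(())())"
Tracking depth:
  Position 0 '(': depth becomes 1
  Position 1 ')': depth becomes 0
  Position 2 '(': depth becomes 1
  Position 3 '(': depth becomes 2
  Position 4 ')': depth becomes 1
  Position 5 ')': depth becomes 0
  Position 6 '(': depth becomes 1
  Position 7 ')': depth becomes 0
  Position 8 '(': depth becomes 1
  Position 9 ')': depth becomes 0
  Position 10 '(': depth becomes 1
  Position 11 ')': depth becomes 0
  Position 12 '(': depth becomes 1
  Position 13 ')': depth becomes 0
  Position 14 '(': depth becomes 1
  Position 15 '(': depth becomes 2
  Position 16 ')': depth becomes 1
  Position 17 '(': depth becomes 2
  Position 18 '(': depth becomes 3
  Position 19 ')': depth becomes 2
  Position 20 ')': depth becomes 1
  Position 21 '(': depth becomes 2
  Position 22 ')': depth becomes 1
  Position 23 ')': depth becomes 0
Maximum depth reached: 3

3


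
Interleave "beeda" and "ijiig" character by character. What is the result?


Interleaving "beeda" and "ijiig":
  Position 0: 'b' from first, 'i' from second => "bi"
  Position 1: 'e' from first, 'j' from second => "ej"
  Position 2: 'e' from first, 'i' from second => "ei"
  Position 3: 'd' from first, 'i' from second => "di"
  Position 4: 'a' from first, 'g' from second => "ag"
Result: biejeidiag

biejeidiag


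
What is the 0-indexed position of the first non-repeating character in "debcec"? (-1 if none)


Input: debcec
Character frequencies:
  'b': 1
  'c': 2
  'd': 1
  'e': 2
Scanning left to right for freq == 1:
  Position 0 ('d'): unique! => answer = 0

0


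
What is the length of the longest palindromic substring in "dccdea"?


Input: "dccdea"
Checking substrings for palindromes:
  [0:4] "dccd" (len 4) => palindrome
  [1:3] "cc" (len 2) => palindrome
Longest palindromic substring: "dccd" with length 4

4


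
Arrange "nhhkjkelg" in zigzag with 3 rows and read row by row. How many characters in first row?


Zigzag "nhhkjkelg" into 3 rows:
Placing characters:
  'n' => row 0
  'h' => row 1
  'h' => row 2
  'k' => row 1
  'j' => row 0
  'k' => row 1
  'e' => row 2
  'l' => row 1
  'g' => row 0
Rows:
  Row 0: "njg"
  Row 1: "hkkl"
  Row 2: "he"
First row length: 3

3


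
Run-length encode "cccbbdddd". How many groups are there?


Input: cccbbdddd
Scanning for consecutive runs:
  Group 1: 'c' x 3 (positions 0-2)
  Group 2: 'b' x 2 (positions 3-4)
  Group 3: 'd' x 4 (positions 5-8)
Total groups: 3

3


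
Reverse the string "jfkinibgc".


Input: jfkinibgc
Reading characters right to left:
  Position 8: 'c'
  Position 7: 'g'
  Position 6: 'b'
  Position 5: 'i'
  Position 4: 'n'
  Position 3: 'i'
  Position 2: 'k'
  Position 1: 'f'
  Position 0: 'j'
Reversed: cgbinikfj

cgbinikfj


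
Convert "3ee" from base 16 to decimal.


Input: "3ee" in base 16
Positional expansion:
  Digit '3' (value 3) x 16^2 = 768
  Digit 'e' (value 14) x 16^1 = 224
  Digit 'e' (value 14) x 16^0 = 14
Sum = 1006

1006


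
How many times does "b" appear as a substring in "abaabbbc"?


Searching for "b" in "abaabbbc"
Scanning each position:
  Position 0: "a" => no
  Position 1: "b" => MATCH
  Position 2: "a" => no
  Position 3: "a" => no
  Position 4: "b" => MATCH
  Position 5: "b" => MATCH
  Position 6: "b" => MATCH
  Position 7: "c" => no
Total occurrences: 4

4


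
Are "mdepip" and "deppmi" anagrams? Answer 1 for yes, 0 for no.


Strings: "mdepip", "deppmi"
Sorted first:  deimpp
Sorted second: deimpp
Sorted forms match => anagrams

1


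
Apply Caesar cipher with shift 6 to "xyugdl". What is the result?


Caesar cipher: shift "xyugdl" by 6
  'x' (pos 23) + 6 = pos 3 = 'd'
  'y' (pos 24) + 6 = pos 4 = 'e'
  'u' (pos 20) + 6 = pos 0 = 'a'
  'g' (pos 6) + 6 = pos 12 = 'm'
  'd' (pos 3) + 6 = pos 9 = 'j'
  'l' (pos 11) + 6 = pos 17 = 'r'
Result: deamjr

deamjr


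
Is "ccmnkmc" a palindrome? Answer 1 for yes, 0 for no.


Input: ccmnkmc
Reversed: cmknmcc
  Compare pos 0 ('c') with pos 6 ('c'): match
  Compare pos 1 ('c') with pos 5 ('m'): MISMATCH
  Compare pos 2 ('m') with pos 4 ('k'): MISMATCH
Result: not a palindrome

0


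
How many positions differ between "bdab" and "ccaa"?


Comparing "bdab" and "ccaa" position by position:
  Position 0: 'b' vs 'c' => DIFFER
  Position 1: 'd' vs 'c' => DIFFER
  Position 2: 'a' vs 'a' => same
  Position 3: 'b' vs 'a' => DIFFER
Positions that differ: 3

3


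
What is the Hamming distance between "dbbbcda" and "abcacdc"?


Comparing "dbbbcda" and "abcacdc" position by position:
  Position 0: 'd' vs 'a' => differ
  Position 1: 'b' vs 'b' => same
  Position 2: 'b' vs 'c' => differ
  Position 3: 'b' vs 'a' => differ
  Position 4: 'c' vs 'c' => same
  Position 5: 'd' vs 'd' => same
  Position 6: 'a' vs 'c' => differ
Total differences (Hamming distance): 4

4


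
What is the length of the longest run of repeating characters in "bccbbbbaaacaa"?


Input: "bccbbbbaaacaa"
Scanning for longest run:
  Position 1 ('c'): new char, reset run to 1
  Position 2 ('c'): continues run of 'c', length=2
  Position 3 ('b'): new char, reset run to 1
  Position 4 ('b'): continues run of 'b', length=2
  Position 5 ('b'): continues run of 'b', length=3
  Position 6 ('b'): continues run of 'b', length=4
  Position 7 ('a'): new char, reset run to 1
  Position 8 ('a'): continues run of 'a', length=2
  Position 9 ('a'): continues run of 'a', length=3
  Position 10 ('c'): new char, reset run to 1
  Position 11 ('a'): new char, reset run to 1
  Position 12 ('a'): continues run of 'a', length=2
Longest run: 'b' with length 4

4


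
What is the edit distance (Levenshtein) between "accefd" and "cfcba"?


Computing edit distance: "accefd" -> "cfcba"
DP table:
           c    f    c    b    a
      0    1    2    3    4    5
  a   1    1    2    3    4    4
  c   2    1    2    2    3    4
  c   3    2    2    2    3    4
  e   4    3    3    3    3    4
  f   5    4    3    4    4    4
  d   6    5    4    4    5    5
Edit distance = dp[6][5] = 5

5


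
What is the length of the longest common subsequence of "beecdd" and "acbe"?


LCS of "beecdd" and "acbe"
DP table:
           a    c    b    e
      0    0    0    0    0
  b   0    0    0    1    1
  e   0    0    0    1    2
  e   0    0    0    1    2
  c   0    0    1    1    2
  d   0    0    1    1    2
  d   0    0    1    1    2
LCS length = dp[6][4] = 2

2


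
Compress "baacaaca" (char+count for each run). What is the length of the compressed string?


Input: baacaaca
Runs:
  'b' x 1 => "b1"
  'a' x 2 => "a2"
  'c' x 1 => "c1"
  'a' x 2 => "a2"
  'c' x 1 => "c1"
  'a' x 1 => "a1"
Compressed: "b1a2c1a2c1a1"
Compressed length: 12

12
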